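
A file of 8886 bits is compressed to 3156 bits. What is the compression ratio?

Compression ratio = Original / Compressed
= 8886 / 3156 = 2.82:1


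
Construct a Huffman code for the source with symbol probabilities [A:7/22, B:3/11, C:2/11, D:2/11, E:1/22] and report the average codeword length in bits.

Huffman tree construction:
Combine smallest probabilities repeatedly
Resulting codes:
  A: 11 (length 2)
  B: 10 (length 2)
  C: 011 (length 3)
  D: 00 (length 2)
  E: 010 (length 3)
Average length = Σ p(s) × length(s) = 2.2273 bits


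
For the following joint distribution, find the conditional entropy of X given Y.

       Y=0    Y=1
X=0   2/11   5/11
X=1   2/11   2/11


H(X|Y) = Σ_y p(y) H(X|Y=y)
  p(Y=0) = 4/11, H(X|Y=0) = 1.0000
  p(Y=1) = 7/11, H(X|Y=1) = 0.8631
H(X|Y) = 0.3636×1.0000 + 0.6364×0.8631 = 0.9129 bits


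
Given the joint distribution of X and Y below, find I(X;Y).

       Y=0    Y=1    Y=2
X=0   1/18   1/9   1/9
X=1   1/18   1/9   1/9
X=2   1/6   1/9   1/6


H(X) = 1.5466, H(Y) = 1.5715, H(X,Y) = 3.0860
I(X;Y) = H(X) + H(Y) - H(X,Y) = 0.0321 bits


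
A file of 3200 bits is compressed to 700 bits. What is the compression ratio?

Compression ratio = Original / Compressed
= 3200 / 700 = 4.57:1


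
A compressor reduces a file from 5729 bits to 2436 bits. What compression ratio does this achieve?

Compression ratio = Original / Compressed
= 5729 / 2436 = 2.35:1


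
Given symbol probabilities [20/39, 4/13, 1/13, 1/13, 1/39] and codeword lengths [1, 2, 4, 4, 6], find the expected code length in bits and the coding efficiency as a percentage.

Average length L = Σ p_i × l_i = 1.8974 bits
Entropy H = 1.7221 bits
Efficiency η = H/L × 100% = 90.76%


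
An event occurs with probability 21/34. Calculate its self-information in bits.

Information content I(x) = -log₂(p(x))
I = -log₂(21/34) = -log₂(0.6176)
I = 0.6951 bits


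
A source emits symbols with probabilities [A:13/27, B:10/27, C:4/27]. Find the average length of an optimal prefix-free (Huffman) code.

Huffman tree construction:
Combine smallest probabilities repeatedly
Resulting codes:
  A: 0 (length 1)
  B: 11 (length 2)
  C: 10 (length 2)
Average length = Σ p(s) × length(s) = 1.5185 bits


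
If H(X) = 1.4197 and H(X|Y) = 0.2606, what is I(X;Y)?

I(X;Y) = H(X) - H(X|Y)
I(X;Y) = 1.4197 - 0.2606 = 1.1591 bits


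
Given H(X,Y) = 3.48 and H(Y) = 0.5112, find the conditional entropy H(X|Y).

Chain rule: H(X,Y) = H(X|Y) + H(Y)
H(X|Y) = H(X,Y) - H(Y) = 3.48 - 0.5112 = 2.9688 bits


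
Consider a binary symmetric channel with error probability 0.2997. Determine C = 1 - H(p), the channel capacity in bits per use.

For BSC with error probability p:
C = 1 - H(p) where H(p) is binary entropy
H(0.2997) = -0.2997 × log₂(0.2997) - 0.7003 × log₂(0.7003)
H(p) = 0.8809
C = 1 - 0.8809 = 0.1191 bits/use


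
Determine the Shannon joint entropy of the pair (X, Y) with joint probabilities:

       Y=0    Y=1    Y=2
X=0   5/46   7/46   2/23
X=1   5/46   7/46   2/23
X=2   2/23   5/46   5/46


H(X,Y) = -Σ p(x,y) log₂ p(x,y)
  p(0,0)=5/46: -0.1087 × log₂(0.1087) = 0.3480
  p(0,1)=7/46: -0.1522 × log₂(0.1522) = 0.4133
  p(0,2)=2/23: -0.0870 × log₂(0.0870) = 0.3064
  p(1,0)=5/46: -0.1087 × log₂(0.1087) = 0.3480
  p(1,1)=7/46: -0.1522 × log₂(0.1522) = 0.4133
  p(1,2)=2/23: -0.0870 × log₂(0.0870) = 0.3064
  p(2,0)=2/23: -0.0870 × log₂(0.0870) = 0.3064
  p(2,1)=5/46: -0.1087 × log₂(0.1087) = 0.3480
  p(2,2)=5/46: -0.1087 × log₂(0.1087) = 0.3480
H(X,Y) = 3.1379 bits


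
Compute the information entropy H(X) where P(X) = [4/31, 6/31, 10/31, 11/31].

H(X) = -Σ p(x) log₂ p(x)
  -4/31 × log₂(4/31) = 0.3812
  -6/31 × log₂(6/31) = 0.4586
  -10/31 × log₂(10/31) = 0.5265
  -11/31 × log₂(11/31) = 0.5304
H(X) = 1.8967 bits


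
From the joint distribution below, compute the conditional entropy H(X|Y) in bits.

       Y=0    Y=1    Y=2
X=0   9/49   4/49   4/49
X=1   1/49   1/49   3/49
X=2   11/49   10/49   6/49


H(X|Y) = Σ_y p(y) H(X|Y=y)
  p(Y=0) = 3/7, H(X|Y=0) = 1.2217
  p(Y=1) = 15/49, H(X|Y=1) = 1.1589
  p(Y=2) = 13/49, H(X|Y=2) = 1.5262
H(X|Y) = 0.4286×1.2217 + 0.3061×1.1589 + 0.2653×1.5262 = 1.2833 bits


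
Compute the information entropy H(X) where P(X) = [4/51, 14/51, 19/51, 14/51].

H(X) = -Σ p(x) log₂ p(x)
  -4/51 × log₂(4/51) = 0.2880
  -14/51 × log₂(14/51) = 0.5120
  -19/51 × log₂(19/51) = 0.5307
  -14/51 × log₂(14/51) = 0.5120
H(X) = 1.8427 bits


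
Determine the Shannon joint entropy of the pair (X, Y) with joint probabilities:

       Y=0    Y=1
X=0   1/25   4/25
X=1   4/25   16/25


H(X,Y) = -Σ p(x,y) log₂ p(x,y)
  p(0,0)=1/25: -0.0400 × log₂(0.0400) = 0.1858
  p(0,1)=4/25: -0.1600 × log₂(0.1600) = 0.4230
  p(1,0)=4/25: -0.1600 × log₂(0.1600) = 0.4230
  p(1,1)=16/25: -0.6400 × log₂(0.6400) = 0.4121
H(X,Y) = 1.4439 bits


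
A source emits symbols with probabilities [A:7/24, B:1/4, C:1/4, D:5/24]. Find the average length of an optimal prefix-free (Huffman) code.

Huffman tree construction:
Combine smallest probabilities repeatedly
Resulting codes:
  A: 11 (length 2)
  B: 01 (length 2)
  C: 10 (length 2)
  D: 00 (length 2)
Average length = Σ p(s) × length(s) = 2.0000 bits


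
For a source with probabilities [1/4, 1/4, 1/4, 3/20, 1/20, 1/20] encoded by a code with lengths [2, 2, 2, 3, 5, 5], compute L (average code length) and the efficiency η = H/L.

Average length L = Σ p_i × l_i = 2.4500 bits
Entropy H = 2.3427 bits
Efficiency η = H/L × 100% = 95.62%


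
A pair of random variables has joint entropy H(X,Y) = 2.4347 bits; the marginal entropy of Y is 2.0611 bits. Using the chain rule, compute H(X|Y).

Chain rule: H(X,Y) = H(X|Y) + H(Y)
H(X|Y) = H(X,Y) - H(Y) = 2.4347 - 2.0611 = 0.3736 bits


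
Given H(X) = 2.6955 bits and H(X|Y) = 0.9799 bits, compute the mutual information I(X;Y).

I(X;Y) = H(X) - H(X|Y)
I(X;Y) = 2.6955 - 0.9799 = 1.7156 bits


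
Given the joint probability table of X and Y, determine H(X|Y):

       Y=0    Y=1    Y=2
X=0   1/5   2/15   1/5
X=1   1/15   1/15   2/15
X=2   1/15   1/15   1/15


H(X|Y) = Σ_y p(y) H(X|Y=y)
  p(Y=0) = 1/3, H(X|Y=0) = 1.3710
  p(Y=1) = 4/15, H(X|Y=1) = 1.5000
  p(Y=2) = 2/5, H(X|Y=2) = 1.4591
H(X|Y) = 0.3333×1.3710 + 0.2667×1.5000 + 0.4000×1.4591 = 1.4406 bits


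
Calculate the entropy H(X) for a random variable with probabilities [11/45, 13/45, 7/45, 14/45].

H(X) = -Σ p(x) log₂ p(x)
  -11/45 × log₂(11/45) = 0.4968
  -13/45 × log₂(13/45) = 0.5175
  -7/45 × log₂(7/45) = 0.4176
  -14/45 × log₂(14/45) = 0.5241
H(X) = 1.9560 bits


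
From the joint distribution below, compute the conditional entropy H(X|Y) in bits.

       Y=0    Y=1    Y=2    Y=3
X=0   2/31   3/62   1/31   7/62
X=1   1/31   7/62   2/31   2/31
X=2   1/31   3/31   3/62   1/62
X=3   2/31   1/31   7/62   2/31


H(X|Y) = Σ_y p(y) H(X|Y=y)
  p(Y=0) = 6/31, H(X|Y=0) = 1.9183
  p(Y=1) = 9/31, H(X|Y=1) = 1.8413
  p(Y=2) = 8/31, H(X|Y=2) = 1.8496
  p(Y=3) = 8/31, H(X|Y=3) = 1.7718
H(X|Y) = 0.1935×1.9183 + 0.2903×1.8413 + 0.2581×1.8496 + 0.2581×1.7718 = 1.8404 bits


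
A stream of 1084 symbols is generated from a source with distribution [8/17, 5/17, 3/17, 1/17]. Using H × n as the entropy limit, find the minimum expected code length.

Entropy H = 1.7131 bits/symbol
Minimum bits = H × n = 1.7131 × 1084
= 1856.98 bits


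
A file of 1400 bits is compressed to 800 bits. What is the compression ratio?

Compression ratio = Original / Compressed
= 1400 / 800 = 1.75:1


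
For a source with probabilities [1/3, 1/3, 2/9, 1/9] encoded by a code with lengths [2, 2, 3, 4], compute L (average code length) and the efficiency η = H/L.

Average length L = Σ p_i × l_i = 2.4444 bits
Entropy H = 1.8911 bits
Efficiency η = H/L × 100% = 77.36%


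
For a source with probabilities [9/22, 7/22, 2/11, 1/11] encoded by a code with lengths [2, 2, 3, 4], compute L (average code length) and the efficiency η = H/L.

Average length L = Σ p_i × l_i = 2.3636 bits
Entropy H = 1.8148 bits
Efficiency η = H/L × 100% = 76.78%


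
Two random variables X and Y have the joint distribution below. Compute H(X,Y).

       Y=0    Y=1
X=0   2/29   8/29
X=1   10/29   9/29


H(X,Y) = -Σ p(x,y) log₂ p(x,y)
  p(0,0)=2/29: -0.0690 × log₂(0.0690) = 0.2661
  p(0,1)=8/29: -0.2759 × log₂(0.2759) = 0.5125
  p(1,0)=10/29: -0.3448 × log₂(0.3448) = 0.5297
  p(1,1)=9/29: -0.3103 × log₂(0.3103) = 0.5239
H(X,Y) = 1.8322 bits


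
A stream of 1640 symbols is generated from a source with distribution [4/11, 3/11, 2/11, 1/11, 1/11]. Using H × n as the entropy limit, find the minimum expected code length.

Entropy H = 2.1181 bits/symbol
Minimum bits = H × n = 2.1181 × 1640
= 3473.65 bits


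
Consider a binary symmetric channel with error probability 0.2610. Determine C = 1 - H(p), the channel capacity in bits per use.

For BSC with error probability p:
C = 1 - H(p) where H(p) is binary entropy
H(0.2610) = -0.2610 × log₂(0.2610) - 0.7390 × log₂(0.7390)
H(p) = 0.8283
C = 1 - 0.8283 = 0.1717 bits/use


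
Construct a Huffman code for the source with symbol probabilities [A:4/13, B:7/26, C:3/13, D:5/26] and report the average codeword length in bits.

Huffman tree construction:
Combine smallest probabilities repeatedly
Resulting codes:
  A: 11 (length 2)
  B: 10 (length 2)
  C: 01 (length 2)
  D: 00 (length 2)
Average length = Σ p(s) × length(s) = 2.0000 bits


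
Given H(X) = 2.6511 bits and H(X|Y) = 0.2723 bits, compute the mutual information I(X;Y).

I(X;Y) = H(X) - H(X|Y)
I(X;Y) = 2.6511 - 0.2723 = 2.3788 bits


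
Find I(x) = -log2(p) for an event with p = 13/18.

Information content I(x) = -log₂(p(x))
I = -log₂(13/18) = -log₂(0.7222)
I = 0.4695 bits


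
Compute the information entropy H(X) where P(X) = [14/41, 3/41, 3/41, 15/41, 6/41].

H(X) = -Σ p(x) log₂ p(x)
  -14/41 × log₂(14/41) = 0.5293
  -3/41 × log₂(3/41) = 0.2760
  -3/41 × log₂(3/41) = 0.2760
  -15/41 × log₂(15/41) = 0.5307
  -6/41 × log₂(6/41) = 0.4057
H(X) = 2.0179 bits


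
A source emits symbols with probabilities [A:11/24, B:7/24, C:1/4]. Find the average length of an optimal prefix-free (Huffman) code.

Huffman tree construction:
Combine smallest probabilities repeatedly
Resulting codes:
  A: 0 (length 1)
  B: 11 (length 2)
  C: 10 (length 2)
Average length = Σ p(s) × length(s) = 1.5417 bits


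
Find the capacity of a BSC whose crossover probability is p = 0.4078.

For BSC with error probability p:
C = 1 - H(p) where H(p) is binary entropy
H(0.4078) = -0.4078 × log₂(0.4078) - 0.5922 × log₂(0.5922)
H(p) = 0.9753
C = 1 - 0.9753 = 0.0247 bits/use


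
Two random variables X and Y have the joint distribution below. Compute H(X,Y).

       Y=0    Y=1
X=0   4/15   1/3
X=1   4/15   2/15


H(X,Y) = -Σ p(x,y) log₂ p(x,y)
  p(0,0)=4/15: -0.2667 × log₂(0.2667) = 0.5085
  p(0,1)=1/3: -0.3333 × log₂(0.3333) = 0.5283
  p(1,0)=4/15: -0.2667 × log₂(0.2667) = 0.5085
  p(1,1)=2/15: -0.1333 × log₂(0.1333) = 0.3876
H(X,Y) = 1.9329 bits


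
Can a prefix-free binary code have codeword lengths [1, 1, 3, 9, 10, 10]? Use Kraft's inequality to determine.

Kraft inequality: Σ 2^(-l_i) ≤ 1 for prefix-free code
Calculating: 2^(-1) + 2^(-1) + 2^(-3) + 2^(-9) + 2^(-10) + 2^(-10)
= 0.5 + 0.5 + 0.125 + 0.001953125 + 0.0009765625 + 0.0009765625
= 1.1289
Since 1.1289 > 1, prefix-free code does not exist


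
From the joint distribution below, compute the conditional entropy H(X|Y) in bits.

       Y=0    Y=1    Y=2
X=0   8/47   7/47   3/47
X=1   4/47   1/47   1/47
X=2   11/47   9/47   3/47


H(X|Y) = Σ_y p(y) H(X|Y=y)
  p(Y=0) = 23/47, H(X|Y=0) = 1.4777
  p(Y=1) = 17/47, H(X|Y=1) = 1.2533
  p(Y=2) = 7/47, H(X|Y=2) = 1.4488
H(X|Y) = 0.4894×1.4777 + 0.3617×1.2533 + 0.1489×1.4488 = 1.3923 bits


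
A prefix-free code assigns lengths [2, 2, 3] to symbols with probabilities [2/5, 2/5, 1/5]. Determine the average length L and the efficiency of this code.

Average length L = Σ p_i × l_i = 2.2000 bits
Entropy H = 1.5219 bits
Efficiency η = H/L × 100% = 69.18%


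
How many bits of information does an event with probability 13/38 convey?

Information content I(x) = -log₂(p(x))
I = -log₂(13/38) = -log₂(0.3421)
I = 1.5475 bits


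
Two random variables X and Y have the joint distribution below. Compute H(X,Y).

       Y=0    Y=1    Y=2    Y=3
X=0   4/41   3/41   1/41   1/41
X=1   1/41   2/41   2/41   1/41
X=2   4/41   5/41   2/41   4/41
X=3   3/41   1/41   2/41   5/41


H(X,Y) = -Σ p(x,y) log₂ p(x,y)
  p(0,0)=4/41: -0.0976 × log₂(0.0976) = 0.3276
  p(0,1)=3/41: -0.0732 × log₂(0.0732) = 0.2760
  p(0,2)=1/41: -0.0244 × log₂(0.0244) = 0.1307
  p(0,3)=1/41: -0.0244 × log₂(0.0244) = 0.1307
  p(1,0)=1/41: -0.0244 × log₂(0.0244) = 0.1307
  p(1,1)=2/41: -0.0488 × log₂(0.0488) = 0.2126
  p(1,2)=2/41: -0.0488 × log₂(0.0488) = 0.2126
  p(1,3)=1/41: -0.0244 × log₂(0.0244) = 0.1307
  p(2,0)=4/41: -0.0976 × log₂(0.0976) = 0.3276
  p(2,1)=5/41: -0.1220 × log₂(0.1220) = 0.3702
  p(2,2)=2/41: -0.0488 × log₂(0.0488) = 0.2126
  p(2,3)=4/41: -0.0976 × log₂(0.0976) = 0.3276
  p(3,0)=3/41: -0.0732 × log₂(0.0732) = 0.2760
  p(3,1)=1/41: -0.0244 × log₂(0.0244) = 0.1307
  p(3,2)=2/41: -0.0488 × log₂(0.0488) = 0.2126
  p(3,3)=5/41: -0.1220 × log₂(0.1220) = 0.3702
H(X,Y) = 3.7788 bits


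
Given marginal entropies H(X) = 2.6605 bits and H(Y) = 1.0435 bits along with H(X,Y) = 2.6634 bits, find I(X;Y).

I(X;Y) = H(X) + H(Y) - H(X,Y)
I(X;Y) = 2.6605 + 1.0435 - 2.6634 = 1.0406 bits


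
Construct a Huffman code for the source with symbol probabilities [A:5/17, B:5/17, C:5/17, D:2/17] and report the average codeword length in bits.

Huffman tree construction:
Combine smallest probabilities repeatedly
Resulting codes:
  A: 01 (length 2)
  B: 10 (length 2)
  C: 11 (length 2)
  D: 00 (length 2)
Average length = Σ p(s) × length(s) = 2.0000 bits


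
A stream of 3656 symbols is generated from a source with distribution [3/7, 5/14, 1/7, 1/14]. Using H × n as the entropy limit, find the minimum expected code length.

Entropy H = 1.7274 bits/symbol
Minimum bits = H × n = 1.7274 × 3656
= 6315.36 bits


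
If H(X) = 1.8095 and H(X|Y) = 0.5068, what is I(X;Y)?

I(X;Y) = H(X) - H(X|Y)
I(X;Y) = 1.8095 - 0.5068 = 1.3027 bits


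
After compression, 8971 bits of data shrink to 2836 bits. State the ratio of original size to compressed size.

Compression ratio = Original / Compressed
= 8971 / 2836 = 3.16:1


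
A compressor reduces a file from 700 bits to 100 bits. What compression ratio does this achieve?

Compression ratio = Original / Compressed
= 700 / 100 = 7.00:1


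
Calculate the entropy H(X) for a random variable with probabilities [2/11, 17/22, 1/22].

H(X) = -Σ p(x) log₂ p(x)
  -2/11 × log₂(2/11) = 0.4472
  -17/22 × log₂(17/22) = 0.2874
  -1/22 × log₂(1/22) = 0.2027
H(X) = 0.9373 bits


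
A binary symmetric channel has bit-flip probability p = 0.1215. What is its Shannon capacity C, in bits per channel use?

For BSC with error probability p:
C = 1 - H(p) where H(p) is binary entropy
H(0.1215) = -0.1215 × log₂(0.1215) - 0.8785 × log₂(0.8785)
H(p) = 0.5337
C = 1 - 0.5337 = 0.4663 bits/use


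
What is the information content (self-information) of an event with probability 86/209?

Information content I(x) = -log₂(p(x))
I = -log₂(86/209) = -log₂(0.4115)
I = 1.2811 bits


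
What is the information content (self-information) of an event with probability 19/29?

Information content I(x) = -log₂(p(x))
I = -log₂(19/29) = -log₂(0.6552)
I = 0.6101 bits


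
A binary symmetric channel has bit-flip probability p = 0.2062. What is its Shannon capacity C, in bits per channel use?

For BSC with error probability p:
C = 1 - H(p) where H(p) is binary entropy
H(0.2062) = -0.2062 × log₂(0.2062) - 0.7938 × log₂(0.7938)
H(p) = 0.7342
C = 1 - 0.7342 = 0.2658 bits/use


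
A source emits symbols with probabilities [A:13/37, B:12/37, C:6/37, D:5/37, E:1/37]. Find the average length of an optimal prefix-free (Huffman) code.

Huffman tree construction:
Combine smallest probabilities repeatedly
Resulting codes:
  A: 0 (length 1)
  B: 10 (length 2)
  C: 110 (length 3)
  D: 1111 (length 4)
  E: 1110 (length 4)
Average length = Σ p(s) × length(s) = 2.1351 bits


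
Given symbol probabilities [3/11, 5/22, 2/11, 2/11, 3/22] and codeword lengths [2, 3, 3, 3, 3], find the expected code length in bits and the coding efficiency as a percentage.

Average length L = Σ p_i × l_i = 2.7273 bits
Entropy H = 2.2833 bits
Efficiency η = H/L × 100% = 83.72%


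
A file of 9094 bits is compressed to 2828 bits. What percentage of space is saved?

Space savings = (1 - Compressed/Original) × 100%
= (1 - 2828/9094) × 100%
= 68.90%


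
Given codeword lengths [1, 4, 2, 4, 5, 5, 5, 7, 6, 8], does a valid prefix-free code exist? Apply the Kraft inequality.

Kraft inequality: Σ 2^(-l_i) ≤ 1 for prefix-free code
Calculating: 2^(-1) + 2^(-4) + 2^(-2) + 2^(-4) + 2^(-5) + 2^(-5) + 2^(-5) + 2^(-7) + 2^(-6) + 2^(-8)
= 0.5 + 0.0625 + 0.25 + 0.0625 + 0.03125 + 0.03125 + 0.03125 + 0.0078125 + 0.015625 + 0.00390625
= 0.9961
Since 0.9961 ≤ 1, prefix-free code exists


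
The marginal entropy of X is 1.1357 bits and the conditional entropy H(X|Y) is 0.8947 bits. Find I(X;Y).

I(X;Y) = H(X) - H(X|Y)
I(X;Y) = 1.1357 - 0.8947 = 0.241 bits


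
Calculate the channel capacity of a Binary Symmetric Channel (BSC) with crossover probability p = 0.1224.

For BSC with error probability p:
C = 1 - H(p) where H(p) is binary entropy
H(0.1224) = -0.1224 × log₂(0.1224) - 0.8776 × log₂(0.8776)
H(p) = 0.5362
C = 1 - 0.5362 = 0.4638 bits/use


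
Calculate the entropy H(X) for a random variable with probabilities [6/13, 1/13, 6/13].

H(X) = -Σ p(x) log₂ p(x)
  -6/13 × log₂(6/13) = 0.5148
  -1/13 × log₂(1/13) = 0.2846
  -6/13 × log₂(6/13) = 0.5148
H(X) = 1.3143 bits


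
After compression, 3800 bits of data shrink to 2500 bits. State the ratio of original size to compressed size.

Compression ratio = Original / Compressed
= 3800 / 2500 = 1.52:1


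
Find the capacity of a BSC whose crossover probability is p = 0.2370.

For BSC with error probability p:
C = 1 - H(p) where H(p) is binary entropy
H(0.2370) = -0.2370 × log₂(0.2370) - 0.7630 × log₂(0.7630)
H(p) = 0.7900
C = 1 - 0.7900 = 0.2100 bits/use


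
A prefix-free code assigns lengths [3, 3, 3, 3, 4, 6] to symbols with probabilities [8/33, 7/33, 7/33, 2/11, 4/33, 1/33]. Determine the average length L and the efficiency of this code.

Average length L = Σ p_i × l_i = 3.2121 bits
Entropy H = 2.4137 bits
Efficiency η = H/L × 100% = 75.14%


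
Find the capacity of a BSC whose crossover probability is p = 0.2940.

For BSC with error probability p:
C = 1 - H(p) where H(p) is binary entropy
H(0.2940) = -0.2940 × log₂(0.2940) - 0.7060 × log₂(0.7060)
H(p) = 0.8738
C = 1 - 0.8738 = 0.1262 bits/use


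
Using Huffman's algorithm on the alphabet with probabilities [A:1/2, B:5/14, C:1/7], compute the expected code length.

Huffman tree construction:
Combine smallest probabilities repeatedly
Resulting codes:
  A: 0 (length 1)
  B: 11 (length 2)
  C: 10 (length 2)
Average length = Σ p(s) × length(s) = 1.5000 bits


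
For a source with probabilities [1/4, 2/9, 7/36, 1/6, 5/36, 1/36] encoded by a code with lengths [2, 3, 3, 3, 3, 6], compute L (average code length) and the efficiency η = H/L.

Average length L = Σ p_i × l_i = 2.8333 bits
Entropy H = 2.4116 bits
Efficiency η = H/L × 100% = 85.11%


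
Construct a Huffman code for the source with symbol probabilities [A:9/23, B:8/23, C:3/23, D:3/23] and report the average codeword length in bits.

Huffman tree construction:
Combine smallest probabilities repeatedly
Resulting codes:
  A: 0 (length 1)
  B: 11 (length 2)
  C: 100 (length 3)
  D: 101 (length 3)
Average length = Σ p(s) × length(s) = 1.8696 bits


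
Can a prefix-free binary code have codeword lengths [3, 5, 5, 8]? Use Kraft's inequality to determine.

Kraft inequality: Σ 2^(-l_i) ≤ 1 for prefix-free code
Calculating: 2^(-3) + 2^(-5) + 2^(-5) + 2^(-8)
= 0.125 + 0.03125 + 0.03125 + 0.00390625
= 0.1914
Since 0.1914 ≤ 1, prefix-free code exists


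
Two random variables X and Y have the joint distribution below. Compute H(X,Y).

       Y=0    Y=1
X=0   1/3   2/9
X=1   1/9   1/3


H(X,Y) = -Σ p(x,y) log₂ p(x,y)
  p(0,0)=1/3: -0.3333 × log₂(0.3333) = 0.5283
  p(0,1)=2/9: -0.2222 × log₂(0.2222) = 0.4822
  p(1,0)=1/9: -0.1111 × log₂(0.1111) = 0.3522
  p(1,1)=1/3: -0.3333 × log₂(0.3333) = 0.5283
H(X,Y) = 1.8911 bits


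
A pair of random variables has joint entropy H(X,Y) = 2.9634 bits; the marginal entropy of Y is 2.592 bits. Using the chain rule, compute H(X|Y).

Chain rule: H(X,Y) = H(X|Y) + H(Y)
H(X|Y) = H(X,Y) - H(Y) = 2.9634 - 2.592 = 0.3714 bits


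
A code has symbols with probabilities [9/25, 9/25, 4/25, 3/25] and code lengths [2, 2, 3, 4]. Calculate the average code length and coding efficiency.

Average length L = Σ p_i × l_i = 2.4000 bits
Entropy H = 1.8513 bits
Efficiency η = H/L × 100% = 77.14%


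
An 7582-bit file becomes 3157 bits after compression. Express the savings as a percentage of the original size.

Space savings = (1 - Compressed/Original) × 100%
= (1 - 3157/7582) × 100%
= 58.36%


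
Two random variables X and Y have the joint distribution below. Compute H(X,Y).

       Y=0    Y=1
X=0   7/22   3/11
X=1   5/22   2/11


H(X,Y) = -Σ p(x,y) log₂ p(x,y)
  p(0,0)=7/22: -0.3182 × log₂(0.3182) = 0.5257
  p(0,1)=3/11: -0.2727 × log₂(0.2727) = 0.5112
  p(1,0)=5/22: -0.2273 × log₂(0.2273) = 0.4858
  p(1,1)=2/11: -0.1818 × log₂(0.1818) = 0.4472
H(X,Y) = 1.9698 bits


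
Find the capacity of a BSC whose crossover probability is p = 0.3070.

For BSC with error probability p:
C = 1 - H(p) where H(p) is binary entropy
H(0.3070) = -0.3070 × log₂(0.3070) - 0.6930 × log₂(0.6930)
H(p) = 0.8897
C = 1 - 0.8897 = 0.1103 bits/use


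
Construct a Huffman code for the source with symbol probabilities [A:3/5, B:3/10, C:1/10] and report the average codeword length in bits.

Huffman tree construction:
Combine smallest probabilities repeatedly
Resulting codes:
  A: 1 (length 1)
  B: 01 (length 2)
  C: 00 (length 2)
Average length = Σ p(s) × length(s) = 1.4000 bits


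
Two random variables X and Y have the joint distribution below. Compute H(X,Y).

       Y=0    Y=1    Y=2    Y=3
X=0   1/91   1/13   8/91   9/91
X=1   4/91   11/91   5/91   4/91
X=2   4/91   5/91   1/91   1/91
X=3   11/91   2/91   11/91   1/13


H(X,Y) = -Σ p(x,y) log₂ p(x,y)
  p(0,0)=1/91: -0.0110 × log₂(0.0110) = 0.0715
  p(0,1)=1/13: -0.0769 × log₂(0.0769) = 0.2846
  p(0,2)=8/91: -0.0879 × log₂(0.0879) = 0.3084
  p(0,3)=9/91: -0.0989 × log₂(0.0989) = 0.3301
  p(1,0)=4/91: -0.0440 × log₂(0.0440) = 0.1981
  p(1,1)=11/91: -0.1209 × log₂(0.1209) = 0.3685
  p(1,2)=5/91: -0.0549 × log₂(0.0549) = 0.2300
  p(1,3)=4/91: -0.0440 × log₂(0.0440) = 0.1981
  p(2,0)=4/91: -0.0440 × log₂(0.0440) = 0.1981
  p(2,1)=5/91: -0.0549 × log₂(0.0549) = 0.2300
  p(2,2)=1/91: -0.0110 × log₂(0.0110) = 0.0715
  p(2,3)=1/91: -0.0110 × log₂(0.0110) = 0.0715
  p(3,0)=11/91: -0.1209 × log₂(0.1209) = 0.3685
  p(3,1)=2/91: -0.0220 × log₂(0.0220) = 0.1211
  p(3,2)=11/91: -0.1209 × log₂(0.1209) = 0.3685
  p(3,3)=1/13: -0.0769 × log₂(0.0769) = 0.2846
H(X,Y) = 3.7033 bits


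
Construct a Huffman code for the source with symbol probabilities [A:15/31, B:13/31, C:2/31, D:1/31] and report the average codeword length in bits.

Huffman tree construction:
Combine smallest probabilities repeatedly
Resulting codes:
  A: 0 (length 1)
  B: 11 (length 2)
  C: 101 (length 3)
  D: 100 (length 3)
Average length = Σ p(s) × length(s) = 1.6129 bits


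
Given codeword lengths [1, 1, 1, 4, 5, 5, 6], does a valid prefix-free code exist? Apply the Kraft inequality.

Kraft inequality: Σ 2^(-l_i) ≤ 1 for prefix-free code
Calculating: 2^(-1) + 2^(-1) + 2^(-1) + 2^(-4) + 2^(-5) + 2^(-5) + 2^(-6)
= 0.5 + 0.5 + 0.5 + 0.0625 + 0.03125 + 0.03125 + 0.015625
= 1.6406
Since 1.6406 > 1, prefix-free code does not exist


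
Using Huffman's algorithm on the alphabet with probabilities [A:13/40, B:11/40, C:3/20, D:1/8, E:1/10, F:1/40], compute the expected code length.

Huffman tree construction:
Combine smallest probabilities repeatedly
Resulting codes:
  A: 11 (length 2)
  B: 10 (length 2)
  C: 00 (length 2)
  D: 010 (length 3)
  E: 0111 (length 4)
  F: 0110 (length 4)
Average length = Σ p(s) × length(s) = 2.3750 bits


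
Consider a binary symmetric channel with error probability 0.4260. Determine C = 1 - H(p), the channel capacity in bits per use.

For BSC with error probability p:
C = 1 - H(p) where H(p) is binary entropy
H(0.4260) = -0.4260 × log₂(0.4260) - 0.5740 × log₂(0.5740)
H(p) = 0.9841
C = 1 - 0.9841 = 0.0159 bits/use


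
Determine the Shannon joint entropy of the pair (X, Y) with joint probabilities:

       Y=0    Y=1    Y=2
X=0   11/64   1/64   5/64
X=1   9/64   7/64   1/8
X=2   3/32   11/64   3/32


H(X,Y) = -Σ p(x,y) log₂ p(x,y)
  p(0,0)=11/64: -0.1719 × log₂(0.1719) = 0.4367
  p(0,1)=1/64: -0.0156 × log₂(0.0156) = 0.0938
  p(0,2)=5/64: -0.0781 × log₂(0.0781) = 0.2873
  p(1,0)=9/64: -0.1406 × log₂(0.1406) = 0.3980
  p(1,1)=7/64: -0.1094 × log₂(0.1094) = 0.3492
  p(1,2)=1/8: -0.1250 × log₂(0.1250) = 0.3750
  p(2,0)=3/32: -0.0938 × log₂(0.0938) = 0.3202
  p(2,1)=11/64: -0.1719 × log₂(0.1719) = 0.4367
  p(2,2)=3/32: -0.0938 × log₂(0.0938) = 0.3202
H(X,Y) = 3.0169 bits


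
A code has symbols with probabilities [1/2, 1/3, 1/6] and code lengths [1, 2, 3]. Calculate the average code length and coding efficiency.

Average length L = Σ p_i × l_i = 1.6667 bits
Entropy H = 1.4591 bits
Efficiency η = H/L × 100% = 87.55%


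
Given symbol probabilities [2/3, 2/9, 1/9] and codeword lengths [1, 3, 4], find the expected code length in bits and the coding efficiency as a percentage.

Average length L = Σ p_i × l_i = 1.7778 bits
Entropy H = 1.2244 bits
Efficiency η = H/L × 100% = 68.87%


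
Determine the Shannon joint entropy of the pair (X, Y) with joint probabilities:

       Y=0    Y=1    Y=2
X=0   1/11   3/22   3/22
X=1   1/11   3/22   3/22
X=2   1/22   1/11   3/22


H(X,Y) = -Σ p(x,y) log₂ p(x,y)
  p(0,0)=1/11: -0.0909 × log₂(0.0909) = 0.3145
  p(0,1)=3/22: -0.1364 × log₂(0.1364) = 0.3920
  p(0,2)=3/22: -0.1364 × log₂(0.1364) = 0.3920
  p(1,0)=1/11: -0.0909 × log₂(0.0909) = 0.3145
  p(1,1)=3/22: -0.1364 × log₂(0.1364) = 0.3920
  p(1,2)=3/22: -0.1364 × log₂(0.1364) = 0.3920
  p(2,0)=1/22: -0.0455 × log₂(0.0455) = 0.2027
  p(2,1)=1/11: -0.0909 × log₂(0.0909) = 0.3145
  p(2,2)=3/22: -0.1364 × log₂(0.1364) = 0.3920
H(X,Y) = 3.1060 bits


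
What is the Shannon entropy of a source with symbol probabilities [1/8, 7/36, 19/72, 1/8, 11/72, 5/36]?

H(X) = -Σ p(x) log₂ p(x)
  -1/8 × log₂(1/8) = 0.3750
  -7/36 × log₂(7/36) = 0.4594
  -19/72 × log₂(19/72) = 0.5072
  -1/8 × log₂(1/8) = 0.3750
  -11/72 × log₂(11/72) = 0.4141
  -5/36 × log₂(5/36) = 0.3956
H(X) = 2.5262 bits


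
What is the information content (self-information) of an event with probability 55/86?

Information content I(x) = -log₂(p(x))
I = -log₂(55/86) = -log₂(0.6395)
I = 0.6449 bits


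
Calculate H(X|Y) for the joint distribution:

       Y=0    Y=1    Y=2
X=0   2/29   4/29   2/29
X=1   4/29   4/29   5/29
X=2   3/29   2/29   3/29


H(X|Y) = Σ_y p(y) H(X|Y=y)
  p(Y=0) = 9/29, H(X|Y=0) = 1.5305
  p(Y=1) = 10/29, H(X|Y=1) = 1.5219
  p(Y=2) = 10/29, H(X|Y=2) = 1.4855
H(X|Y) = 0.3103×1.5305 + 0.3448×1.5219 + 0.3448×1.4855 = 1.5120 bits


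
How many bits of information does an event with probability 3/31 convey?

Information content I(x) = -log₂(p(x))
I = -log₂(3/31) = -log₂(0.0968)
I = 3.3692 bits


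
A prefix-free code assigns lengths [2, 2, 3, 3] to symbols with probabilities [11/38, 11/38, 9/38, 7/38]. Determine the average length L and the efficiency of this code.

Average length L = Σ p_i × l_i = 2.4211 bits
Entropy H = 1.9772 bits
Efficiency η = H/L × 100% = 81.67%


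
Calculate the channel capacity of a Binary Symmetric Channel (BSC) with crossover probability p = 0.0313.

For BSC with error probability p:
C = 1 - H(p) where H(p) is binary entropy
H(0.0313) = -0.0313 × log₂(0.0313) - 0.9687 × log₂(0.9687)
H(p) = 0.2009
C = 1 - 0.2009 = 0.7991 bits/use


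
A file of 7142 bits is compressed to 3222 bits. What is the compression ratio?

Compression ratio = Original / Compressed
= 7142 / 3222 = 2.22:1


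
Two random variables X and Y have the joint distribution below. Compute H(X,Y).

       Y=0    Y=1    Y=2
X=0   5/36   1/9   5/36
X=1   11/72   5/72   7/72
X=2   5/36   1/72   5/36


H(X,Y) = -Σ p(x,y) log₂ p(x,y)
  p(0,0)=5/36: -0.1389 × log₂(0.1389) = 0.3956
  p(0,1)=1/9: -0.1111 × log₂(0.1111) = 0.3522
  p(0,2)=5/36: -0.1389 × log₂(0.1389) = 0.3956
  p(1,0)=11/72: -0.1528 × log₂(0.1528) = 0.4141
  p(1,1)=5/72: -0.0694 × log₂(0.0694) = 0.2672
  p(1,2)=7/72: -0.0972 × log₂(0.0972) = 0.3269
  p(2,0)=5/36: -0.1389 × log₂(0.1389) = 0.3956
  p(2,1)=1/72: -0.0139 × log₂(0.0139) = 0.0857
  p(2,2)=5/36: -0.1389 × log₂(0.1389) = 0.3956
H(X,Y) = 3.0284 bits


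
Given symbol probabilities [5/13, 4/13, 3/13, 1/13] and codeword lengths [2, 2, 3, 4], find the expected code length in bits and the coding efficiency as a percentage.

Average length L = Σ p_i × l_i = 2.3846 bits
Entropy H = 1.8262 bits
Efficiency η = H/L × 100% = 76.58%


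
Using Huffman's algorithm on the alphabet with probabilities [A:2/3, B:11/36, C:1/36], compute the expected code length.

Huffman tree construction:
Combine smallest probabilities repeatedly
Resulting codes:
  A: 1 (length 1)
  B: 01 (length 2)
  C: 00 (length 2)
Average length = Σ p(s) × length(s) = 1.3333 bits


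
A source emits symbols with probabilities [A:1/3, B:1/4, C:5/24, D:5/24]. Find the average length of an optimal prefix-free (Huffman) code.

Huffman tree construction:
Combine smallest probabilities repeatedly
Resulting codes:
  A: 11 (length 2)
  B: 10 (length 2)
  C: 00 (length 2)
  D: 01 (length 2)
Average length = Σ p(s) × length(s) = 2.0000 bits


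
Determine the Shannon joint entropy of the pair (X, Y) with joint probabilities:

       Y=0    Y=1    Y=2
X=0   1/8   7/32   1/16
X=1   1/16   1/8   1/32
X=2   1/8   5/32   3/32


H(X,Y) = -Σ p(x,y) log₂ p(x,y)
  p(0,0)=1/8: -0.1250 × log₂(0.1250) = 0.3750
  p(0,1)=7/32: -0.2188 × log₂(0.2188) = 0.4796
  p(0,2)=1/16: -0.0625 × log₂(0.0625) = 0.2500
  p(1,0)=1/16: -0.0625 × log₂(0.0625) = 0.2500
  p(1,1)=1/8: -0.1250 × log₂(0.1250) = 0.3750
  p(1,2)=1/32: -0.0312 × log₂(0.0312) = 0.1562
  p(2,0)=1/8: -0.1250 × log₂(0.1250) = 0.3750
  p(2,1)=5/32: -0.1562 × log₂(0.1562) = 0.4184
  p(2,2)=3/32: -0.0938 × log₂(0.0938) = 0.3202
H(X,Y) = 2.9995 bits


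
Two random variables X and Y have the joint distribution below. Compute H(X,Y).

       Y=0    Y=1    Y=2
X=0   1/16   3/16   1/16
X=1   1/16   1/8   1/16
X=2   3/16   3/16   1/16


H(X,Y) = -Σ p(x,y) log₂ p(x,y)
  p(0,0)=1/16: -0.0625 × log₂(0.0625) = 0.2500
  p(0,1)=3/16: -0.1875 × log₂(0.1875) = 0.4528
  p(0,2)=1/16: -0.0625 × log₂(0.0625) = 0.2500
  p(1,0)=1/16: -0.0625 × log₂(0.0625) = 0.2500
  p(1,1)=1/8: -0.1250 × log₂(0.1250) = 0.3750
  p(1,2)=1/16: -0.0625 × log₂(0.0625) = 0.2500
  p(2,0)=3/16: -0.1875 × log₂(0.1875) = 0.4528
  p(2,1)=3/16: -0.1875 × log₂(0.1875) = 0.4528
  p(2,2)=1/16: -0.0625 × log₂(0.0625) = 0.2500
H(X,Y) = 2.9835 bits


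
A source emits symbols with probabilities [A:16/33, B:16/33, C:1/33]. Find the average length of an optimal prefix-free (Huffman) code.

Huffman tree construction:
Combine smallest probabilities repeatedly
Resulting codes:
  A: 11 (length 2)
  B: 0 (length 1)
  C: 10 (length 2)
Average length = Σ p(s) × length(s) = 1.5152 bits


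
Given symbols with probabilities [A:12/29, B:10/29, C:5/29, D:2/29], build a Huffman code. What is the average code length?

Huffman tree construction:
Combine smallest probabilities repeatedly
Resulting codes:
  A: 0 (length 1)
  B: 11 (length 2)
  C: 101 (length 3)
  D: 100 (length 3)
Average length = Σ p(s) × length(s) = 1.8276 bits


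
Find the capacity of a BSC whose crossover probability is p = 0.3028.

For BSC with error probability p:
C = 1 - H(p) where H(p) is binary entropy
H(0.3028) = -0.3028 × log₂(0.3028) - 0.6972 × log₂(0.6972)
H(p) = 0.8847
C = 1 - 0.8847 = 0.1153 bits/use


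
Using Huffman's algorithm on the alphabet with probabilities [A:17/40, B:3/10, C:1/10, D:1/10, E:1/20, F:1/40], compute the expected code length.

Huffman tree construction:
Combine smallest probabilities repeatedly
Resulting codes:
  A: 0 (length 1)
  B: 11 (length 2)
  C: 1011 (length 4)
  D: 100 (length 3)
  E: 10101 (length 5)
  F: 10100 (length 5)
Average length = Σ p(s) × length(s) = 2.1000 bits


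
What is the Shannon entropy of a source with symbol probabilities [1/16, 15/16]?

H(X) = -Σ p(x) log₂ p(x)
  -1/16 × log₂(1/16) = 0.2500
  -15/16 × log₂(15/16) = 0.0873
H(X) = 0.3373 bits


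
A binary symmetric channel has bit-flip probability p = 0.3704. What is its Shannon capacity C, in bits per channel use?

For BSC with error probability p:
C = 1 - H(p) where H(p) is binary entropy
H(0.3704) = -0.3704 × log₂(0.3704) - 0.6296 × log₂(0.6296)
H(p) = 0.9510
C = 1 - 0.9510 = 0.0490 bits/use


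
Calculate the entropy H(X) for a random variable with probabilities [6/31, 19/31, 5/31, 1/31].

H(X) = -Σ p(x) log₂ p(x)
  -6/31 × log₂(6/31) = 0.4586
  -19/31 × log₂(19/31) = 0.4329
  -5/31 × log₂(5/31) = 0.4246
  -1/31 × log₂(1/31) = 0.1598
H(X) = 1.4758 bits


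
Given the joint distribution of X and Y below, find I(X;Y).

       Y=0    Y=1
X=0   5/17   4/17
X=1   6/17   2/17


H(X) = 0.9975, H(Y) = 0.9367, H(X,Y) = 1.9040
I(X;Y) = H(X) + H(Y) - H(X,Y) = 0.0302 bits


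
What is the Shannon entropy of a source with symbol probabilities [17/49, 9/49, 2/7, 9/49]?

H(X) = -Σ p(x) log₂ p(x)
  -17/49 × log₂(17/49) = 0.5299
  -9/49 × log₂(9/49) = 0.4490
  -2/7 × log₂(2/7) = 0.5164
  -9/49 × log₂(9/49) = 0.4490
H(X) = 1.9443 bits


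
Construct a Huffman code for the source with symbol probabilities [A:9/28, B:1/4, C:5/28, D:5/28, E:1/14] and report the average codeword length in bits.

Huffman tree construction:
Combine smallest probabilities repeatedly
Resulting codes:
  A: 11 (length 2)
  B: 01 (length 2)
  C: 101 (length 3)
  D: 00 (length 2)
  E: 100 (length 3)
Average length = Σ p(s) × length(s) = 2.2500 bits


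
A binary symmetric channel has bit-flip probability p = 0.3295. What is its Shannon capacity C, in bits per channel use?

For BSC with error probability p:
C = 1 - H(p) where H(p) is binary entropy
H(0.3295) = -0.3295 × log₂(0.3295) - 0.6705 × log₂(0.6705)
H(p) = 0.9144
C = 1 - 0.9144 = 0.0856 bits/use


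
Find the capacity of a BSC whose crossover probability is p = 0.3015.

For BSC with error probability p:
C = 1 - H(p) where H(p) is binary entropy
H(0.3015) = -0.3015 × log₂(0.3015) - 0.6985 × log₂(0.6985)
H(p) = 0.8831
C = 1 - 0.8831 = 0.1169 bits/use


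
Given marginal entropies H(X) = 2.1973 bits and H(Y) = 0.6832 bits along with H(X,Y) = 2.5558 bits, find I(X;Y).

I(X;Y) = H(X) + H(Y) - H(X,Y)
I(X;Y) = 2.1973 + 0.6832 - 2.5558 = 0.3247 bits


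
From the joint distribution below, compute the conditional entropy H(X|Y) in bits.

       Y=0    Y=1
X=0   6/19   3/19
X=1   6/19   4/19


H(X|Y) = Σ_y p(y) H(X|Y=y)
  p(Y=0) = 12/19, H(X|Y=0) = 1.0000
  p(Y=1) = 7/19, H(X|Y=1) = 0.9852
H(X|Y) = 0.6316×1.0000 + 0.3684×0.9852 = 0.9946 bits


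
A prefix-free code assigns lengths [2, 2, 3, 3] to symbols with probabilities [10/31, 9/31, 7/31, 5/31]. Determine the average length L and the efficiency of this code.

Average length L = Σ p_i × l_i = 2.3871 bits
Entropy H = 1.9539 bits
Efficiency η = H/L × 100% = 81.85%


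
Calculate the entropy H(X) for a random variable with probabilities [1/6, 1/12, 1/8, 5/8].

H(X) = -Σ p(x) log₂ p(x)
  -1/6 × log₂(1/6) = 0.4308
  -1/12 × log₂(1/12) = 0.2987
  -1/8 × log₂(1/8) = 0.3750
  -5/8 × log₂(5/8) = 0.4238
H(X) = 1.5284 bits


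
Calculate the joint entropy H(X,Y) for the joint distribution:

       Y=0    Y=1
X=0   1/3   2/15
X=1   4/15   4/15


H(X,Y) = -Σ p(x,y) log₂ p(x,y)
  p(0,0)=1/3: -0.3333 × log₂(0.3333) = 0.5283
  p(0,1)=2/15: -0.1333 × log₂(0.1333) = 0.3876
  p(1,0)=4/15: -0.2667 × log₂(0.2667) = 0.5085
  p(1,1)=4/15: -0.2667 × log₂(0.2667) = 0.5085
H(X,Y) = 1.9329 bits


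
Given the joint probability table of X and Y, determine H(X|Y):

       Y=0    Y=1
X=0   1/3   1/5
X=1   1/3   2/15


H(X|Y) = Σ_y p(y) H(X|Y=y)
  p(Y=0) = 2/3, H(X|Y=0) = 1.0000
  p(Y=1) = 1/3, H(X|Y=1) = 0.9710
H(X|Y) = 0.6667×1.0000 + 0.3333×0.9710 = 0.9903 bits


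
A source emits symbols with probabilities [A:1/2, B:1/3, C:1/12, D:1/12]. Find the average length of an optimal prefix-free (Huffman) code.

Huffman tree construction:
Combine smallest probabilities repeatedly
Resulting codes:
  A: 0 (length 1)
  B: 11 (length 2)
  C: 100 (length 3)
  D: 101 (length 3)
Average length = Σ p(s) × length(s) = 1.6667 bits


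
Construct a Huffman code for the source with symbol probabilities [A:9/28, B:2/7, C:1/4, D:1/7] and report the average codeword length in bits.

Huffman tree construction:
Combine smallest probabilities repeatedly
Resulting codes:
  A: 11 (length 2)
  B: 10 (length 2)
  C: 01 (length 2)
  D: 00 (length 2)
Average length = Σ p(s) × length(s) = 2.0000 bits


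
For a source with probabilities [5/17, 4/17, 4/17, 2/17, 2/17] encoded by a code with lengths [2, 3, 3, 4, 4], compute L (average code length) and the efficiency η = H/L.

Average length L = Σ p_i × l_i = 2.9412 bits
Entropy H = 2.2281 bits
Efficiency η = H/L × 100% = 75.75%


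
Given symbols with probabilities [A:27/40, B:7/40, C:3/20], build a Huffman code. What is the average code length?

Huffman tree construction:
Combine smallest probabilities repeatedly
Resulting codes:
  A: 1 (length 1)
  B: 01 (length 2)
  C: 00 (length 2)
Average length = Σ p(s) × length(s) = 1.3250 bits


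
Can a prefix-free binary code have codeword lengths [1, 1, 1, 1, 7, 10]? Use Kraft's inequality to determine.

Kraft inequality: Σ 2^(-l_i) ≤ 1 for prefix-free code
Calculating: 2^(-1) + 2^(-1) + 2^(-1) + 2^(-1) + 2^(-7) + 2^(-10)
= 0.5 + 0.5 + 0.5 + 0.5 + 0.0078125 + 0.0009765625
= 2.0088
Since 2.0088 > 1, prefix-free code does not exist


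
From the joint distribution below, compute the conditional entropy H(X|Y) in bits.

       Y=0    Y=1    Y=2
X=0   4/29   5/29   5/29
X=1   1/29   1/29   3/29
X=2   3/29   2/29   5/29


H(X|Y) = Σ_y p(y) H(X|Y=y)
  p(Y=0) = 8/29, H(X|Y=0) = 1.4056
  p(Y=1) = 8/29, H(X|Y=1) = 1.2988
  p(Y=2) = 13/29, H(X|Y=2) = 1.5486
H(X|Y) = 0.2759×1.4056 + 0.2759×1.2988 + 0.4483×1.5486 = 1.4402 bits


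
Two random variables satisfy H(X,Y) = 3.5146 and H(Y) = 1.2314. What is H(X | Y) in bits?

Chain rule: H(X,Y) = H(X|Y) + H(Y)
H(X|Y) = H(X,Y) - H(Y) = 3.5146 - 1.2314 = 2.2832 bits


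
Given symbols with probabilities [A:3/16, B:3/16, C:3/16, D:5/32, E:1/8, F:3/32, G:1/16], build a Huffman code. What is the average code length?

Huffman tree construction:
Combine smallest probabilities repeatedly
Resulting codes:
  A: 111 (length 3)
  B: 00 (length 2)
  C: 01 (length 2)
  D: 101 (length 3)
  E: 100 (length 3)
  F: 1101 (length 4)
  G: 1100 (length 4)
Average length = Σ p(s) × length(s) = 2.7812 bits
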